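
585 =585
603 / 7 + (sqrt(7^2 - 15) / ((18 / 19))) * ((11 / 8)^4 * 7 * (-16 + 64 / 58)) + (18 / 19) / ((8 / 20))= 11772 / 133 - 5841759 * sqrt(34) / 14848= -2205.60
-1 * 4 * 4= -16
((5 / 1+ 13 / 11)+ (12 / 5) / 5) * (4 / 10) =2.66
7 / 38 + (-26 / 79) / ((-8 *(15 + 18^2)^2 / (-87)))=42360379 / 229995228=0.18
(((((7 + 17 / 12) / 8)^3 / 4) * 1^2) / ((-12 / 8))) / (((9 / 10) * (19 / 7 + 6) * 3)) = -0.01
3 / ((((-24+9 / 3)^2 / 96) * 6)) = 16 / 147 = 0.11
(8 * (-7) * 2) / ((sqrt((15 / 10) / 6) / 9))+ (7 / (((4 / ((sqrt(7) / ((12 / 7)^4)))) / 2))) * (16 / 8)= -2016+ 16807 * sqrt(7) / 20736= -2013.86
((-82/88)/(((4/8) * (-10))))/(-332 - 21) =-41/77660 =-0.00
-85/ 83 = -1.02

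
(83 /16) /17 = 0.31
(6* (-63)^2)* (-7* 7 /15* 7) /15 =-36303.12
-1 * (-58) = 58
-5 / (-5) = 1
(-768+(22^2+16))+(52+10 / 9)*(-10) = -7192 / 9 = -799.11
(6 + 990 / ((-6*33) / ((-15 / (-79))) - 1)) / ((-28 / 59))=-388869 / 36533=-10.64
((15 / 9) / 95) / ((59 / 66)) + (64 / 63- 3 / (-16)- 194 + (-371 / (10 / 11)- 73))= -673.88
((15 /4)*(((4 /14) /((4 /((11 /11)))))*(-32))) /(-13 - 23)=5 /21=0.24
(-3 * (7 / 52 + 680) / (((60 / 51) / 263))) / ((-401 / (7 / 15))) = 1106880999 / 2085200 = 530.83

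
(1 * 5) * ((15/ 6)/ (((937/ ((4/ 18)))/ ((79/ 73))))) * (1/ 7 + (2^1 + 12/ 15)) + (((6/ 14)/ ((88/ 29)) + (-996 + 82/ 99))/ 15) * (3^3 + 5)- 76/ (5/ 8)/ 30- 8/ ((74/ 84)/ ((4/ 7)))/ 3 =-279984128425499/ 131540253075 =-2128.51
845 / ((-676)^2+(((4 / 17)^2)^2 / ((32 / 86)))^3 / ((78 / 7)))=0.00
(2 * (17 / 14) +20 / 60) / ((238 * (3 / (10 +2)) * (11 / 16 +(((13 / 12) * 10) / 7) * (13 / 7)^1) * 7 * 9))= 1856 / 8971767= 0.00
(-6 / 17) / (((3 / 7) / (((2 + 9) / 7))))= -1.29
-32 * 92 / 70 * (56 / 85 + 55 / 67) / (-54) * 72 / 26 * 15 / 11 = 24809088 / 5700695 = 4.35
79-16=63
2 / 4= 0.50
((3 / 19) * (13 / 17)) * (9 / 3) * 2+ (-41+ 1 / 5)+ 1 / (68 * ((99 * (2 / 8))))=-6407383 / 159885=-40.07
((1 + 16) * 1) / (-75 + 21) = -17 / 54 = -0.31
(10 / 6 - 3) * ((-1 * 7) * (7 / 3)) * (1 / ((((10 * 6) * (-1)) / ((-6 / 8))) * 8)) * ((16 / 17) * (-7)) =-0.22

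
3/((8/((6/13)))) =0.17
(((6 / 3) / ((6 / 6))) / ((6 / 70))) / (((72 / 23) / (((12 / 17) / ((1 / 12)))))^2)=148120 / 867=170.84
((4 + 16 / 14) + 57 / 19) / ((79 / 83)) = 4731 / 553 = 8.56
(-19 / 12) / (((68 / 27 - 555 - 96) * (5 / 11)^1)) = 1881 / 350180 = 0.01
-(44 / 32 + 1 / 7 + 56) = -3221 / 56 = -57.52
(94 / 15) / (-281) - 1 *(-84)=353966 / 4215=83.98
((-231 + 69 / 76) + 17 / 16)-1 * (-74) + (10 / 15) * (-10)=-147467 / 912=-161.70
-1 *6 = -6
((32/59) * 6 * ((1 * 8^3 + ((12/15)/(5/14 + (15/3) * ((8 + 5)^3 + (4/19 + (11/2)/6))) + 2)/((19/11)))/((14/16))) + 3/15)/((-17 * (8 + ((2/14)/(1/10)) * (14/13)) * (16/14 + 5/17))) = -17077510280940707/2084794415482500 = -8.19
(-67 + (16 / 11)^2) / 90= -2617 / 3630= -0.72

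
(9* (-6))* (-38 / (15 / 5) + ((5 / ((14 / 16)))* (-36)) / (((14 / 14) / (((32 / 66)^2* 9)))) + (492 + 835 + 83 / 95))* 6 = -22941575784 / 80465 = -285112.48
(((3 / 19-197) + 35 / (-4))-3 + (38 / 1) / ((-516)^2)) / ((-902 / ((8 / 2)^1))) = 527619185 / 570386916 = 0.93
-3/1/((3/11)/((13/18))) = -143/18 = -7.94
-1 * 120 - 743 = -863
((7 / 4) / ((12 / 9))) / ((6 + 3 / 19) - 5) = 399 / 352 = 1.13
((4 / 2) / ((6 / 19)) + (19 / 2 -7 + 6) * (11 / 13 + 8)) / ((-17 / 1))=-6359 / 1326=-4.80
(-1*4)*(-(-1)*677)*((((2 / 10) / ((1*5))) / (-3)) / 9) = 2708 / 675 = 4.01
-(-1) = 1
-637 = -637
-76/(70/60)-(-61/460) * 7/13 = -2723891/41860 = -65.07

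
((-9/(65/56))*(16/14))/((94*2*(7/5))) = -144/4277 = -0.03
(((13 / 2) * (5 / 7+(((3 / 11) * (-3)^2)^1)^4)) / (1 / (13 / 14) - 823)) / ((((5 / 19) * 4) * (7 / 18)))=-27405586377 / 38327575825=-0.72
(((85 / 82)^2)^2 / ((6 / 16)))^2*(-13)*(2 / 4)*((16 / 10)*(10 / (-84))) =35423768255078125 / 3018301736607738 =11.74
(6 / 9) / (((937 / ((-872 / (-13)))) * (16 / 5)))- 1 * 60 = -2192035 / 36543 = -59.99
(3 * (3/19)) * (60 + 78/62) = 17091/589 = 29.02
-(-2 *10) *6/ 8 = 15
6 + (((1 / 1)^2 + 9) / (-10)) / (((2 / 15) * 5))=9 / 2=4.50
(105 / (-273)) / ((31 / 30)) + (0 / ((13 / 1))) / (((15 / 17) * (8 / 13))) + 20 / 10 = 1.63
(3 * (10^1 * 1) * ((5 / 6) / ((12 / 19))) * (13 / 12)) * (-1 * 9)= -6175 / 16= -385.94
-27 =-27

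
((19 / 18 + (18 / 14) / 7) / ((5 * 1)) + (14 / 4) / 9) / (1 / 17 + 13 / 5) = 1326 / 5537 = 0.24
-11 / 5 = -2.20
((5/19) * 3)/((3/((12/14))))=30/133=0.23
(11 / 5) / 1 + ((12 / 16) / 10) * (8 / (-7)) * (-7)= 14 / 5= 2.80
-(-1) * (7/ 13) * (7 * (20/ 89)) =980/ 1157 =0.85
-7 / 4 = -1.75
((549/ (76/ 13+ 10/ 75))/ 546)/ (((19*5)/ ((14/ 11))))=549/ 243694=0.00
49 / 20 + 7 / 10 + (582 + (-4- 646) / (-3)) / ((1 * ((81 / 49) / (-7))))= -16421251 / 4860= -3378.86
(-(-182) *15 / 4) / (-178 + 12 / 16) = -2730 / 709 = -3.85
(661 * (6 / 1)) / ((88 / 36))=17847 / 11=1622.45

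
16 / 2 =8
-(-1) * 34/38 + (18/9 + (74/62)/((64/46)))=3.75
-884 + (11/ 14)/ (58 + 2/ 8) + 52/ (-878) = -632984704/ 716009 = -884.05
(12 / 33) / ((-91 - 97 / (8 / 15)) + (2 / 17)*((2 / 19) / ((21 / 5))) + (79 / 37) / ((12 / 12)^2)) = -0.00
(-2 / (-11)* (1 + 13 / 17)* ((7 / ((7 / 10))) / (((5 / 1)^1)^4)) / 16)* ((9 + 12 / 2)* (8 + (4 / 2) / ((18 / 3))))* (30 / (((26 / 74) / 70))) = 582750 / 2431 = 239.72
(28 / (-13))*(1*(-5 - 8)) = 28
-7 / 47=-0.15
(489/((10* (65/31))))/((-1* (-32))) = 15159/20800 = 0.73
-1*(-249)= 249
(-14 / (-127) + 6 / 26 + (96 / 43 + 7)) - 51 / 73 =45994245 / 5182489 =8.87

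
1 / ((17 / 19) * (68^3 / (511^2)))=4961299 / 5345344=0.93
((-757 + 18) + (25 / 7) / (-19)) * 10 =-7391.88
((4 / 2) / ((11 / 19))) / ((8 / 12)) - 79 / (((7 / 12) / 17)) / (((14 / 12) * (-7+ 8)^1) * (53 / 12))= -12615843 / 28567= -441.62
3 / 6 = 1 / 2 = 0.50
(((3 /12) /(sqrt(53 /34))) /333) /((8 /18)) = sqrt(1802) /31376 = 0.00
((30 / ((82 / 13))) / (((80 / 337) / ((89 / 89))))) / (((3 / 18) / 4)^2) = 473148 / 41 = 11540.20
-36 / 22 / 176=-9 / 968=-0.01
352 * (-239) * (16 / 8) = -168256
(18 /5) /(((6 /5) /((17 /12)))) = 17 /4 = 4.25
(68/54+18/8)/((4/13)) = 4927/432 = 11.41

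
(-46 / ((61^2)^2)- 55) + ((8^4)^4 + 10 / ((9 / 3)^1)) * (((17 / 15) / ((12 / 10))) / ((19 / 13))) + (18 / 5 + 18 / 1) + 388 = 181888800740283.58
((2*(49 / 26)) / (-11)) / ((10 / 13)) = -49 / 110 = -0.45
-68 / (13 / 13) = -68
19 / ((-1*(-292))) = 19 / 292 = 0.07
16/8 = 2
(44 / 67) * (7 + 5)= 528 / 67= 7.88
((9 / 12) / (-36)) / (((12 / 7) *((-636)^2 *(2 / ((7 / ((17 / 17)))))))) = -49 / 465979392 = -0.00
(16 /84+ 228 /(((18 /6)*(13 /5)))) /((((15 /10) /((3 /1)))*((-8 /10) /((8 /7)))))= -160640 /1911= -84.06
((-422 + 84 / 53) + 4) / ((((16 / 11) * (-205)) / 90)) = 1092465 / 8692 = 125.69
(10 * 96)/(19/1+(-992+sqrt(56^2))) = -1.05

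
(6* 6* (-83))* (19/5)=-56772/5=-11354.40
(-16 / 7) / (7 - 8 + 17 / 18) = 288 / 7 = 41.14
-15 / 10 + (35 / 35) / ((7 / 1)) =-19 / 14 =-1.36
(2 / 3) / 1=2 / 3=0.67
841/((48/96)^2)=3364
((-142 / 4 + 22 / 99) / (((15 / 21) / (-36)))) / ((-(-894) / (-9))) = -2667 / 149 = -17.90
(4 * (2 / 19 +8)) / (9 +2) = 56 / 19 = 2.95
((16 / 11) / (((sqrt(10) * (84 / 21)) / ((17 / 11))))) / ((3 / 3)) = 34 * sqrt(10) / 605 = 0.18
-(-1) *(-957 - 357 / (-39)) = -12322 / 13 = -947.85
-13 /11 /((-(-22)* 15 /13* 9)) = -169 /32670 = -0.01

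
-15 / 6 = -5 / 2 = -2.50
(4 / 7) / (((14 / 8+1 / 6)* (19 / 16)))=768 / 3059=0.25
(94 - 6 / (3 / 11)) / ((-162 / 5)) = -20 / 9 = -2.22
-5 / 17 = -0.29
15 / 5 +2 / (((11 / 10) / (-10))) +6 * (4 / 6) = -123 / 11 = -11.18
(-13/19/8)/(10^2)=-13/15200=-0.00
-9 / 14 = -0.64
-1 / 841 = -0.00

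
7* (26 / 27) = 182 / 27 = 6.74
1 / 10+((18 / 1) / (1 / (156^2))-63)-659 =4373261 / 10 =437326.10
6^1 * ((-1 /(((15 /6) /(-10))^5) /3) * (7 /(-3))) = -14336 /3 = -4778.67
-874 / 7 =-124.86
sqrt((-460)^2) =460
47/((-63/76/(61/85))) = -40.69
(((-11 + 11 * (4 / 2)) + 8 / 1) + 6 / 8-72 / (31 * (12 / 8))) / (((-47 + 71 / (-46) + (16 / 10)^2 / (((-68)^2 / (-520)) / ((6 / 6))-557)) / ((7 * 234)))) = -7819166271735 / 12732334477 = -614.12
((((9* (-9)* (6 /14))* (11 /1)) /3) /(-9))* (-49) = -693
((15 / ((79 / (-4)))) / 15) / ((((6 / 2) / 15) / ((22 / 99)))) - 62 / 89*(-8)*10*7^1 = 24682360 / 63279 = 390.06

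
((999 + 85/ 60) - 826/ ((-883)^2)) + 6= 9416294141/ 9356268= 1006.42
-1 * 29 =-29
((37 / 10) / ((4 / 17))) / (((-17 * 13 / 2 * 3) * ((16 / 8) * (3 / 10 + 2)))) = -37 / 3588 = -0.01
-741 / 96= -247 / 32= -7.72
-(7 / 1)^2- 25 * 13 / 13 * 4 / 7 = -443 / 7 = -63.29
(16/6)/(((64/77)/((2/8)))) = 77/96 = 0.80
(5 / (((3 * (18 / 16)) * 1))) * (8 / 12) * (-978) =-26080 / 27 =-965.93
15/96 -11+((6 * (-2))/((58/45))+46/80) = -90847/4640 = -19.58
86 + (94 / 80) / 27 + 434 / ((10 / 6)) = 374159 / 1080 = 346.44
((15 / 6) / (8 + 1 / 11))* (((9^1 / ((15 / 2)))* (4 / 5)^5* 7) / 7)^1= 33792 / 278125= 0.12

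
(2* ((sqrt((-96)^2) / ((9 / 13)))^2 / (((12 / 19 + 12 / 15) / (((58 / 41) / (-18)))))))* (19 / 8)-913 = -334627001 / 56457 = -5927.11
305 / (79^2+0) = 305 / 6241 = 0.05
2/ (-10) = -1/ 5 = -0.20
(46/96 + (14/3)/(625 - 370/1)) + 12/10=20777/12240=1.70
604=604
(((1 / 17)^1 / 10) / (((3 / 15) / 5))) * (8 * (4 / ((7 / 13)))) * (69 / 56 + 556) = 4056650 / 833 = 4869.93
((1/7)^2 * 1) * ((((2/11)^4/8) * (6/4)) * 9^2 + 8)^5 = 22274297911956187657035851/32964749751695440450849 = 675.70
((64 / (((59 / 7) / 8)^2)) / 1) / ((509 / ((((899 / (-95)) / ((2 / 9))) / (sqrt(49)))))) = -115992576 / 168323755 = -0.69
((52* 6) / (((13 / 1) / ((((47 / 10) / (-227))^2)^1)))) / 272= 6627 / 175198600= 0.00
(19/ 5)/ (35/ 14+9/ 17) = 646/ 515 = 1.25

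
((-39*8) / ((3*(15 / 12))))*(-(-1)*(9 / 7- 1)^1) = -832 / 35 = -23.77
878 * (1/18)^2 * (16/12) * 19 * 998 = 16648636/243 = 68512.91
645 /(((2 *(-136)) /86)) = -27735 /136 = -203.93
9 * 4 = 36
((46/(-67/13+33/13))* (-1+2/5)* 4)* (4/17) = 14352/1445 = 9.93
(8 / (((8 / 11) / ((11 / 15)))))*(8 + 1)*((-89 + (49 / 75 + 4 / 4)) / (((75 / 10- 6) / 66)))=-34877524 / 125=-279020.19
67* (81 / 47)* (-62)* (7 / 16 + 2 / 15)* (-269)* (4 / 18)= 229631043 / 940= 244288.34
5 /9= 0.56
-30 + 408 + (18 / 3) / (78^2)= 383293 / 1014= 378.00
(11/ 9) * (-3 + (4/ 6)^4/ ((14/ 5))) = -18271/ 5103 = -3.58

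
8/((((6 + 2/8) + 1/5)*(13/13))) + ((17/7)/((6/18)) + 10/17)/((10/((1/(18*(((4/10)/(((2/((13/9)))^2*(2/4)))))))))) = 13958897/10377276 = 1.35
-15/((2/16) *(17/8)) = -960/17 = -56.47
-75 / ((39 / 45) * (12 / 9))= -3375 / 52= -64.90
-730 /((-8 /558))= 101835 /2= 50917.50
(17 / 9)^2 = 289 / 81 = 3.57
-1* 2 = -2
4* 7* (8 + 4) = 336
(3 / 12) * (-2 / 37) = -1 / 74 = -0.01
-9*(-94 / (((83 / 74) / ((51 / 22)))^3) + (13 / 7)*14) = 5506333404840 / 761048497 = 7235.19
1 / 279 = 0.00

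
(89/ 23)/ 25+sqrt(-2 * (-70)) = 89/ 575+2 * sqrt(35) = 11.99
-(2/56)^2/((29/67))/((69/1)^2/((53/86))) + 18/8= 20945616025/9309164256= 2.25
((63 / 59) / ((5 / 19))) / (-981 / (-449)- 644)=-537453 / 85011625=-0.01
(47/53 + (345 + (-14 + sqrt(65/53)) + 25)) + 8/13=358.61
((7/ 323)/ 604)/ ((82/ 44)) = 77/ 3999386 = 0.00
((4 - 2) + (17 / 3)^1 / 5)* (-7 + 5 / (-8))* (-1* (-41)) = -117547 / 120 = -979.56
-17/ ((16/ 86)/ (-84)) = 15351/ 2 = 7675.50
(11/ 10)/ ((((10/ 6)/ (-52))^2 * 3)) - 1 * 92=33116/ 125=264.93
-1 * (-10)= 10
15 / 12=5 / 4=1.25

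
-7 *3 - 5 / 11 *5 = -256 / 11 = -23.27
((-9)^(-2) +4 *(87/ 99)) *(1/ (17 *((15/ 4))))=12572/ 227205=0.06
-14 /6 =-7 /3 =-2.33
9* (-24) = -216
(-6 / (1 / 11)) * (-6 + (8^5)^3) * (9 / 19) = -20899517020762644 / 19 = -1099974580040139.16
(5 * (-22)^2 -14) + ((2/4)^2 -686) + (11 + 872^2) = 3048461/4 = 762115.25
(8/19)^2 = 64/361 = 0.18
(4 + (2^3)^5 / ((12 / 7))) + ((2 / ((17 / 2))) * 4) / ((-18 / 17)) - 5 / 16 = 2752915 / 144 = 19117.47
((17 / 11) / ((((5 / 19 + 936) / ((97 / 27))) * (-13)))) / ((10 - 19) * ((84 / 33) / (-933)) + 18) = -9743941 / 385013766618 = -0.00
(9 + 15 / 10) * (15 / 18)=35 / 4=8.75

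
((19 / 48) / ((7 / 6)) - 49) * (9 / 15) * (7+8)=-24525 / 56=-437.95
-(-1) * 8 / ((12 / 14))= 28 / 3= 9.33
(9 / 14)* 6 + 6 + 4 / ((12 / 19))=340 / 21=16.19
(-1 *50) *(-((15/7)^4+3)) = 2891400/2401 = 1204.25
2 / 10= 0.20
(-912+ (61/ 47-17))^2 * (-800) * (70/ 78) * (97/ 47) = -132396949776000/ 103823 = -1275217916.80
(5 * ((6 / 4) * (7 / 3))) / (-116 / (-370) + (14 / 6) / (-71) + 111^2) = 1379175 / 971040128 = 0.00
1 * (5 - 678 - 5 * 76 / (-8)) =-1251 / 2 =-625.50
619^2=383161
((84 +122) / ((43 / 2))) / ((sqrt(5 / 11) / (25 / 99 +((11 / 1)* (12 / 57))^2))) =82683868* sqrt(55) / 7683885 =79.80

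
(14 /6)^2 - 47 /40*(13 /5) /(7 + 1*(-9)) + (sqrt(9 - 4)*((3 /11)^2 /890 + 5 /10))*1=26927*sqrt(5) /53845 + 25099 /3600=8.09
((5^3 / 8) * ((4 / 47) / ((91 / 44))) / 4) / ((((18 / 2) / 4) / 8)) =22000 / 38493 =0.57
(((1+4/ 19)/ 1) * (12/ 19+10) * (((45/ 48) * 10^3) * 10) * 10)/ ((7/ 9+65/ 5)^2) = 8820140625/ 1387684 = 6356.02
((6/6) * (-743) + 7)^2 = 541696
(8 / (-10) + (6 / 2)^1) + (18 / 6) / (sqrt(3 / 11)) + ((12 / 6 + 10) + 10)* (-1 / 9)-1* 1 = -56 / 45 + sqrt(33) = 4.50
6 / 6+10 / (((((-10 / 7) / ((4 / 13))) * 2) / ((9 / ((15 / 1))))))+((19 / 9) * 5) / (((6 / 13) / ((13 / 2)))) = 1046059 / 7020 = 149.01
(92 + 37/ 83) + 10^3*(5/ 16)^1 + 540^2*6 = 290500821/ 166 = 1750004.95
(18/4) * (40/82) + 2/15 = 1432/615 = 2.33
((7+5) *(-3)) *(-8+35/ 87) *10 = 79320/ 29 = 2735.17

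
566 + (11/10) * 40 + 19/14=8559/14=611.36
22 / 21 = 1.05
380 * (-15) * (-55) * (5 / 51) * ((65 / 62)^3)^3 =2705493614449462890625 / 57532617821620096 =47025.39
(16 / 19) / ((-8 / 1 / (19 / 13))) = -2 / 13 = -0.15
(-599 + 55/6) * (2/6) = -3539/18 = -196.61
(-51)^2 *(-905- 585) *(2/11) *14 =-108513720/11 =-9864883.64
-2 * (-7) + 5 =19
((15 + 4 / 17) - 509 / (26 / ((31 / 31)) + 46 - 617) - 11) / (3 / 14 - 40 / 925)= 24808574 / 820879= 30.22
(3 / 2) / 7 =3 / 14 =0.21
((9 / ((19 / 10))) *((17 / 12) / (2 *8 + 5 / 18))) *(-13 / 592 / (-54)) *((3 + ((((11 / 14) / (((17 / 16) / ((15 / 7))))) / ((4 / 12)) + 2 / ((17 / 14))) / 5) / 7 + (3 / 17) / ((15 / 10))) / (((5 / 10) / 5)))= 6254755 / 1130412752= 0.01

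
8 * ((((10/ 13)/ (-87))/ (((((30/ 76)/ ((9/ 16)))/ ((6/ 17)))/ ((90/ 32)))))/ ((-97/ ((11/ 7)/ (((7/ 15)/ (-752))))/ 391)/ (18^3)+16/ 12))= -10672705216800/ 142225067906441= -0.08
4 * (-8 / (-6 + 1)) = 32 / 5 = 6.40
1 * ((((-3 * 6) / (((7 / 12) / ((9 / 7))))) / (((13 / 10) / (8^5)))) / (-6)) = 106168320 / 637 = 166669.26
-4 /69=-0.06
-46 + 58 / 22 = -477 / 11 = -43.36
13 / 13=1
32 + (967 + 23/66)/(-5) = -161.47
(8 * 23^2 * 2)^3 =606355001344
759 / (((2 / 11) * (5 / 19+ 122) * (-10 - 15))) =-6897 / 5050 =-1.37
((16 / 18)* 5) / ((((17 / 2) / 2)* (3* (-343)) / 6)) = -320 / 52479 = -0.01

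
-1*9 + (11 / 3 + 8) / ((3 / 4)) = 59 / 9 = 6.56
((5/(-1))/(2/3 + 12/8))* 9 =-270/13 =-20.77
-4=-4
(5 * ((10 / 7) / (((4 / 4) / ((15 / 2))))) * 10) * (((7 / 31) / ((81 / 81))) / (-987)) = -1250 / 10199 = -0.12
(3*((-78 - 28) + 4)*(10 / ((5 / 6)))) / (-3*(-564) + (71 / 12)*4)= -11016 / 5147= -2.14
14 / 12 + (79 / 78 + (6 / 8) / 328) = 111637 / 51168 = 2.18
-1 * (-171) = 171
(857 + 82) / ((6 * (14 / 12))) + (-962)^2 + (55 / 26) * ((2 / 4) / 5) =336910521 / 364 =925578.35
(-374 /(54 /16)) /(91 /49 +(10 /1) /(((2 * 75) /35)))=-238 /9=-26.44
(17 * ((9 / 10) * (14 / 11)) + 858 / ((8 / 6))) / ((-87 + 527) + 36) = 72927 / 52360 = 1.39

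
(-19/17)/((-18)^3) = 19/99144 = 0.00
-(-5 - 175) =180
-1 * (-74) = 74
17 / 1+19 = 36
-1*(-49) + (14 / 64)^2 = 50225 / 1024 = 49.05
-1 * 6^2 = -36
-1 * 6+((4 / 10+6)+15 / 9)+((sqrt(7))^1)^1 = 31 / 15+sqrt(7) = 4.71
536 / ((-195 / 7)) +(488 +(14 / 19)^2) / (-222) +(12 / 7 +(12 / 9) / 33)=-11844987634 / 601666065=-19.69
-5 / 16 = -0.31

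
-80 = -80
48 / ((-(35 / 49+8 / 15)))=-5040 / 131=-38.47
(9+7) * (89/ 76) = 356/ 19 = 18.74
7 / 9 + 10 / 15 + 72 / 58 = 701 / 261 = 2.69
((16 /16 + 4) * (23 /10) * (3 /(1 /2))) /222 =23 /74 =0.31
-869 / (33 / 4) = -105.33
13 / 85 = 0.15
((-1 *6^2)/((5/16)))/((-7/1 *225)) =64/875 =0.07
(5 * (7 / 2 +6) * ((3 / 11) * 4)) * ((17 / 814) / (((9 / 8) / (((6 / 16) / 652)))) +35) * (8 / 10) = 1058802683 / 729751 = 1450.91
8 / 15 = 0.53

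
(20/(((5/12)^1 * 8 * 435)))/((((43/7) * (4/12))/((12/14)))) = 36/6235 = 0.01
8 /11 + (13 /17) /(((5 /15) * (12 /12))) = 565 /187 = 3.02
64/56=8/7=1.14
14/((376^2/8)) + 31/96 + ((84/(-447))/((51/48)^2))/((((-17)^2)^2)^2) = 20620398057814178195/63700439845217693664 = 0.32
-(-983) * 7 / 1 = 6881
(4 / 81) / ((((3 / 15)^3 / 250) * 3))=125000 / 243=514.40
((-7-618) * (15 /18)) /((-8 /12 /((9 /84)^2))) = 28125 /3136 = 8.97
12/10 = 6/5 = 1.20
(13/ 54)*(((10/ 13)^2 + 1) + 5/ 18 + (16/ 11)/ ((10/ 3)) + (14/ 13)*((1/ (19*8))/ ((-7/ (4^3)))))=7124147/ 13204620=0.54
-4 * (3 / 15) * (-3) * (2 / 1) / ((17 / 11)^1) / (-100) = -66 / 2125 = -0.03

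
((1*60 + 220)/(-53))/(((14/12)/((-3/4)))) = 180/53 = 3.40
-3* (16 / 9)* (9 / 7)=-48 / 7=-6.86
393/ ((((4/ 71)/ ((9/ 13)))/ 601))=150927327/ 52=2902448.60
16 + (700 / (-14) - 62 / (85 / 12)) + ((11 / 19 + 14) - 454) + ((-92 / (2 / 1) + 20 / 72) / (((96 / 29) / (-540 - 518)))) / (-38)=-866.73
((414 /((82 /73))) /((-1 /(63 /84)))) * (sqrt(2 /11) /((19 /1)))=-6.20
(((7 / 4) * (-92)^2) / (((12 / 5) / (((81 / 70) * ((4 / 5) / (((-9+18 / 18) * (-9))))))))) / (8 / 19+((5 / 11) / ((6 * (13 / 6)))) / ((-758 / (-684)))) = 1634202141 / 9321320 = 175.32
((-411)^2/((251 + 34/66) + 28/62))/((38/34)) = 2937705111/4897478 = 599.84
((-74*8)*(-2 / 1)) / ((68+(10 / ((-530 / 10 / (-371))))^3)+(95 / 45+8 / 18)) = 0.00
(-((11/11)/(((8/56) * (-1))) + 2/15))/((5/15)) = 103/5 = 20.60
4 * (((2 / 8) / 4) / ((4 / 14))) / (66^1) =7 / 528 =0.01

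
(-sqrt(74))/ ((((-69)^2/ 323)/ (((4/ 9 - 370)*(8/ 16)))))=537149*sqrt(74)/ 42849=107.84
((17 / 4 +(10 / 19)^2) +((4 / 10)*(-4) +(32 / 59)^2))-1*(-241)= 6137966873 / 25132820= 244.22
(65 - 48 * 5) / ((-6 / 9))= 525 / 2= 262.50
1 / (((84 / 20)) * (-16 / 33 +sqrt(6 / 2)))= 880 / 21077 +1815 * sqrt(3) / 21077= 0.19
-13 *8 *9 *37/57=-11544/19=-607.58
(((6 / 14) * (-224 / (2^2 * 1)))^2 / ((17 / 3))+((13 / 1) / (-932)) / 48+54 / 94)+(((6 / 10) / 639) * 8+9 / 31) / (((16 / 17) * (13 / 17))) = 174949130941387 / 1704574838720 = 102.64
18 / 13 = 1.38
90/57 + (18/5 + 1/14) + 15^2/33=176563/14630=12.07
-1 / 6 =-0.17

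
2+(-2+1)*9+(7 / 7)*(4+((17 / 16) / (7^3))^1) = -16447 / 5488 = -3.00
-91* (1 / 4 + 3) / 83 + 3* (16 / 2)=6785 / 332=20.44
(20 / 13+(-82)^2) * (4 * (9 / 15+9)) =16786944 / 65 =258260.68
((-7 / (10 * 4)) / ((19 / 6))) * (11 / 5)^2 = -2541 / 9500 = -0.27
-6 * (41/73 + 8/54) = -2798/657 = -4.26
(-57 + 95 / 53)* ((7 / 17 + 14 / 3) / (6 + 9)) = -18.69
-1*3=-3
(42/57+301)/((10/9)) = 51597/190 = 271.56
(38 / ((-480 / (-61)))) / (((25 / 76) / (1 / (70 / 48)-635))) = -488888221 / 52500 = -9312.16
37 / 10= 3.70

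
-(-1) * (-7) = -7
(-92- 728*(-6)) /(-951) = -4276 /951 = -4.50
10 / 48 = 5 / 24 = 0.21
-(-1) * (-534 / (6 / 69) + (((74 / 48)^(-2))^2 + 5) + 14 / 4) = -6132.32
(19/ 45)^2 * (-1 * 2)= -722/ 2025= -0.36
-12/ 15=-4/ 5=-0.80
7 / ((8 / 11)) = 77 / 8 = 9.62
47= 47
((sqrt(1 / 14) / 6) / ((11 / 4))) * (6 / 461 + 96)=14754 * sqrt(14) / 35497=1.56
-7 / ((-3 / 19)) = 133 / 3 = 44.33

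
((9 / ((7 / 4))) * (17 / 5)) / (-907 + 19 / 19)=-102 / 5285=-0.02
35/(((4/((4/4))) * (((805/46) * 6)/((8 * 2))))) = 4/3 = 1.33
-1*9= -9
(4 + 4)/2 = 4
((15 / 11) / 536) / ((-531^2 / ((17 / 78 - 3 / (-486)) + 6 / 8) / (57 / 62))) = -35435 / 4385219881536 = -0.00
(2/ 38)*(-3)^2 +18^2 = 6165/ 19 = 324.47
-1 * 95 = -95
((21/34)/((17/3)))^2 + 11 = 3678893/334084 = 11.01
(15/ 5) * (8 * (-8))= -192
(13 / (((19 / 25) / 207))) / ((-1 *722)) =-67275 / 13718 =-4.90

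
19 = 19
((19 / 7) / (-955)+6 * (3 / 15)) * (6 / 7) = 48018 / 46795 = 1.03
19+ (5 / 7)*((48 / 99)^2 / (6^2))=1303853 / 68607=19.00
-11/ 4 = -2.75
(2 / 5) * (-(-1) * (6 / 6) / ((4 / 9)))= 9 / 10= 0.90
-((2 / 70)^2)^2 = -1 / 1500625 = -0.00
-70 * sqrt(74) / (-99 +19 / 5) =25 * sqrt(74) / 34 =6.33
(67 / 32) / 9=67 / 288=0.23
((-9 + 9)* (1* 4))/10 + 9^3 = 729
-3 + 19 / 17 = -32 / 17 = -1.88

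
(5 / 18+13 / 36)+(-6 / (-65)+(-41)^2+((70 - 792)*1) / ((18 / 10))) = 2996651 / 2340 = 1280.62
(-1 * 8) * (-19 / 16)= 19 / 2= 9.50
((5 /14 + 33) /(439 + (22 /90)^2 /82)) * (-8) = -310181400 /510272497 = -0.61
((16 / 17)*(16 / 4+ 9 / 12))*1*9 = 684 / 17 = 40.24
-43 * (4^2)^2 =-11008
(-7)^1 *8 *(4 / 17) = -13.18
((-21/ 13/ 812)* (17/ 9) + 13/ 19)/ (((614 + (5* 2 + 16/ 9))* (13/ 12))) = 526401/ 524446208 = 0.00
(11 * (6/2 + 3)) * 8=528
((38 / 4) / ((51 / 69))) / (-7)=-437 / 238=-1.84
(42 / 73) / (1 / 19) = 798 / 73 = 10.93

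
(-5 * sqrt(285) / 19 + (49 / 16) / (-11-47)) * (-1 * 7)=343 / 928 + 35 * sqrt(285) / 19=31.47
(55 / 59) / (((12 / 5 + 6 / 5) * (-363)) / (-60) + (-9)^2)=2750 / 303201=0.01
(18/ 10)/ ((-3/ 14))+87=393/ 5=78.60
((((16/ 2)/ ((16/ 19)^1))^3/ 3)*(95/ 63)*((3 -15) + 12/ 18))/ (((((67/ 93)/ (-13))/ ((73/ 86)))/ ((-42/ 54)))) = -325882647415/ 5600664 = -58186.43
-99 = -99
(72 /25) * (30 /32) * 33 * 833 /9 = 82467 /10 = 8246.70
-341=-341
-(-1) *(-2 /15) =-2 /15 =-0.13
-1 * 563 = -563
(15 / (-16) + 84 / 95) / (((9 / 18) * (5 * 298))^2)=-81 / 843638000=-0.00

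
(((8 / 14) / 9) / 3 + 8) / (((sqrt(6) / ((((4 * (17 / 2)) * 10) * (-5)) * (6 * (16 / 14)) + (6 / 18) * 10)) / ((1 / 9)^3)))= -185505340 * sqrt(6) / 8680203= -52.35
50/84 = 25/42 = 0.60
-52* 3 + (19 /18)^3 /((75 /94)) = -33794827 /218700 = -154.53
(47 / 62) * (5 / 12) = 235 / 744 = 0.32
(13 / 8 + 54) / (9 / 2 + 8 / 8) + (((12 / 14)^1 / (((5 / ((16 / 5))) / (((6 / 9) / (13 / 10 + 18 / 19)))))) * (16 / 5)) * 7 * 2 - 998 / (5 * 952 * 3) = 103808009 / 5988675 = 17.33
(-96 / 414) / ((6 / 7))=-56 / 207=-0.27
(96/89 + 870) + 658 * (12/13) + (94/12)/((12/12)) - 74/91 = 5552737/3738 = 1485.48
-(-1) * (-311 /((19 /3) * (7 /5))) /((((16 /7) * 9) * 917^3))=-1555 /703238834256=-0.00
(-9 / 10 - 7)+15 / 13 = -6.75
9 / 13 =0.69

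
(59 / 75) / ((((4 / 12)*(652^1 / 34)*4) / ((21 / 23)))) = 21063 / 749800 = 0.03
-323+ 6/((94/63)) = -318.98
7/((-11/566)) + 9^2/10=-38729/110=-352.08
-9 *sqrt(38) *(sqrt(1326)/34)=-9 *sqrt(12597)/17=-59.42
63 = 63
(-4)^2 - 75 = -59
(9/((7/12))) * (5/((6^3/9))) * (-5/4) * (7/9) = -25/8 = -3.12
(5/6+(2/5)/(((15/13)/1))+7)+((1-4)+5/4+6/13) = 8959/1300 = 6.89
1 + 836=837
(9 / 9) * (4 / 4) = 1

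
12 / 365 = 0.03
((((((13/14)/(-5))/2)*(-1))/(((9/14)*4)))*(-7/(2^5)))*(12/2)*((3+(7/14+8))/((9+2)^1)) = -2093/42240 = -0.05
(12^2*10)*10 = 14400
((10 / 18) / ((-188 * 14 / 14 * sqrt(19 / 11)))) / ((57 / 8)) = -10 * sqrt(209) / 458109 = -0.00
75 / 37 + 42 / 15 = 893 / 185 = 4.83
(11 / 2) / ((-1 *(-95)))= 0.06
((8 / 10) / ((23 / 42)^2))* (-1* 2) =-14112 / 2645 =-5.34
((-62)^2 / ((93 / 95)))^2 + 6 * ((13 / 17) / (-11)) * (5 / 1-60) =2359066310 / 153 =15418734.05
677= 677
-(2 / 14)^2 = -1 / 49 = -0.02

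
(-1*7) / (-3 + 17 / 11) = 77 / 16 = 4.81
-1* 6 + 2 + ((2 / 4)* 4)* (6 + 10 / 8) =21 / 2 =10.50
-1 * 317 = -317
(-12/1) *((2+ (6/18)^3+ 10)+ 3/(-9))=-1264/9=-140.44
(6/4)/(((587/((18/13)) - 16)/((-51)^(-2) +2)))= 15609/2122127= 0.01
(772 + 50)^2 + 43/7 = 4729831/7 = 675690.14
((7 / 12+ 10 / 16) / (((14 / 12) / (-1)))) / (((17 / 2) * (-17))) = 0.01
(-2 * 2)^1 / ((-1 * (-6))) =-2 / 3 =-0.67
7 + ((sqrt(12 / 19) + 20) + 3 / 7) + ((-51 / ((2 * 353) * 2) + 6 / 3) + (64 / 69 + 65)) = 2 * sqrt(57) / 19 + 65007851 / 681996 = 96.11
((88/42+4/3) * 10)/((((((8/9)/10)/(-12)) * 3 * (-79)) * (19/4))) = 43200/10507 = 4.11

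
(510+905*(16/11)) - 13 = 19947/11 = 1813.36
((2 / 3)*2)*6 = 8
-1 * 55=-55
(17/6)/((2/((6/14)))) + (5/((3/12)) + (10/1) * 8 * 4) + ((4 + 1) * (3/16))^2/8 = 4884519/14336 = 340.72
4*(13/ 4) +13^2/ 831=10972/ 831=13.20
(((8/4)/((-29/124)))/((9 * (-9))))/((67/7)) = 1736/157383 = 0.01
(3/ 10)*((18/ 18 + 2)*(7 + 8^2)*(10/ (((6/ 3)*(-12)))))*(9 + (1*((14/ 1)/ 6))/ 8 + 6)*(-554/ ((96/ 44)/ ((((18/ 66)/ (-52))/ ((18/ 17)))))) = -122702413/ 239616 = -512.08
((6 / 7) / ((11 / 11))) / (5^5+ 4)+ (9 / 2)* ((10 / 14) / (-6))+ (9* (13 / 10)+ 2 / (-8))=398436 / 36505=10.91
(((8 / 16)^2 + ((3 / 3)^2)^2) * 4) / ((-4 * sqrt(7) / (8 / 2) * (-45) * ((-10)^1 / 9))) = -sqrt(7) / 70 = -0.04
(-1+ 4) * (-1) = -3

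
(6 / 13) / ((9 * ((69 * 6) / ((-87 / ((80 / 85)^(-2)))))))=-7424 / 777699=-0.01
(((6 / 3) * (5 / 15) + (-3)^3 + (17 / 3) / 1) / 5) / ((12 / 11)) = -341 / 90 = -3.79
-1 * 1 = -1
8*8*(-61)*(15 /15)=-3904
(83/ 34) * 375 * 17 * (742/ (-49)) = -1649625/ 7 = -235660.71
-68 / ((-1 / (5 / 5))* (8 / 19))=323 / 2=161.50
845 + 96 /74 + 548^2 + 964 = 11178229 /37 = 302114.30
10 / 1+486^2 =236206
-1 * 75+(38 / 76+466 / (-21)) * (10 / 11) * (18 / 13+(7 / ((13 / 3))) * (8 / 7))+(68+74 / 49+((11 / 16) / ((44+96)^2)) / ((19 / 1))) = -58958609627 / 852051200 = -69.20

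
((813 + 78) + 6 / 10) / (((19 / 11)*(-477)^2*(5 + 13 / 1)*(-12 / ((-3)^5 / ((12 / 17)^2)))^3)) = 591829054311 / 69954437120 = 8.46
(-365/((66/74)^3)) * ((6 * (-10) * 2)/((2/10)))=308679.27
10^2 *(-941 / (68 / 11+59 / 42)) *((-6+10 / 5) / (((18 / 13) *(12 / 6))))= 37677640 / 2103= 17916.14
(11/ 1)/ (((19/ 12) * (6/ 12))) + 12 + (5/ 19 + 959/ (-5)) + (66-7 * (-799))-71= 515124/ 95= 5422.36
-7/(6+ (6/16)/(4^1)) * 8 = -1792/195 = -9.19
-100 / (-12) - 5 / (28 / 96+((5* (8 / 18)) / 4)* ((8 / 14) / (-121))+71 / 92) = 3.62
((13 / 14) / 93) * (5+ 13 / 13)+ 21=21.06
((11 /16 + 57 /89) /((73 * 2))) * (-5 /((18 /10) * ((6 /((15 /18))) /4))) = -236375 /16840224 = -0.01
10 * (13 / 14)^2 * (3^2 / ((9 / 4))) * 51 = 86190 / 49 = 1758.98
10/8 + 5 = 25/4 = 6.25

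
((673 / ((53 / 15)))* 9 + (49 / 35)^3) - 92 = 10765554 / 6625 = 1624.99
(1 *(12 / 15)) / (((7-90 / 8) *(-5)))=16 / 425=0.04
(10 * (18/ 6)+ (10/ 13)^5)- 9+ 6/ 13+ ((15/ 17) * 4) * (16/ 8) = 181719983/ 6311981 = 28.79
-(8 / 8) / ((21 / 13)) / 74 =-13 / 1554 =-0.01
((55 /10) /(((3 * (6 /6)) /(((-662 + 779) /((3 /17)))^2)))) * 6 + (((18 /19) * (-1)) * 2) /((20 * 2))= 918699201 /190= 4835258.95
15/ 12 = 5/ 4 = 1.25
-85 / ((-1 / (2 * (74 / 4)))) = 3145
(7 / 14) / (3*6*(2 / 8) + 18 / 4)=1 / 18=0.06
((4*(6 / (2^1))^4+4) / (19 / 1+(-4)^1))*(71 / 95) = 23288 / 1425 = 16.34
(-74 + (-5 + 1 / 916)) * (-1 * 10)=789.99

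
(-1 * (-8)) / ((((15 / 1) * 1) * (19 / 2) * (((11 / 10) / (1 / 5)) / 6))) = 64 / 1045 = 0.06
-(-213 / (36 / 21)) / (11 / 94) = 1061.77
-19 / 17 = -1.12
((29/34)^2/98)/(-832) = -841/94255616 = -0.00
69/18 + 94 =587/6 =97.83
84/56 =1.50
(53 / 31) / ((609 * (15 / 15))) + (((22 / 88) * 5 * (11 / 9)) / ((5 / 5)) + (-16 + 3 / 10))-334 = -394385423 / 1132740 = -348.17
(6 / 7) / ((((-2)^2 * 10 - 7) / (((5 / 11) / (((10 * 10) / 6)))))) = 3 / 4235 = 0.00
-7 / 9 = -0.78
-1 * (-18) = 18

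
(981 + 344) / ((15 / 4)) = 1060 / 3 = 353.33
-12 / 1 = -12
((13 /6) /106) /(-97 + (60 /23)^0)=-13 /61056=-0.00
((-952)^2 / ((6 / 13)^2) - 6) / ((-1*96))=-19145645 / 432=-44318.62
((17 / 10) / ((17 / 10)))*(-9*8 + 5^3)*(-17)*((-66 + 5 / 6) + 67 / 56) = 9683047 / 168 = 57637.18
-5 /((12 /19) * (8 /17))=-1615 /96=-16.82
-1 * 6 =-6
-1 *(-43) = 43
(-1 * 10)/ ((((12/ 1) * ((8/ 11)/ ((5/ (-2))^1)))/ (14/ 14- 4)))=-8.59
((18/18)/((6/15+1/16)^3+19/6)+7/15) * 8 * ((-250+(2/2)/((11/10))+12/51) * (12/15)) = -1697975288576/1379388725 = -1230.96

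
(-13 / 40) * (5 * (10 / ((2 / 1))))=-65 / 8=-8.12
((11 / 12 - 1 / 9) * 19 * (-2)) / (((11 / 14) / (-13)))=50141 / 99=506.47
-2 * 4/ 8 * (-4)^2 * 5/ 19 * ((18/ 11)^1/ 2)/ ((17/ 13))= -9360/ 3553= -2.63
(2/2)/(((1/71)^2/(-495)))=-2495295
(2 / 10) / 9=1 / 45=0.02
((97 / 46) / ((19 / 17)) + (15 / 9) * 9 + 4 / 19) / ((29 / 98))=732207 / 12673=57.78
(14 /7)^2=4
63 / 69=0.91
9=9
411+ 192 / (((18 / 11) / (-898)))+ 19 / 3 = -104948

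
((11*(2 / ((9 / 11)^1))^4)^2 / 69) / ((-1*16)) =-414998793616 / 2970223749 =-139.72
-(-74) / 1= 74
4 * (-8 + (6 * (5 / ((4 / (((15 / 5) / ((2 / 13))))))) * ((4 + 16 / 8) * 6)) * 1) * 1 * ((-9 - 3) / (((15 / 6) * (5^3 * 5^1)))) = -504672 / 3125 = -161.50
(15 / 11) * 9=135 / 11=12.27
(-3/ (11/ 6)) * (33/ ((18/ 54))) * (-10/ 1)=1620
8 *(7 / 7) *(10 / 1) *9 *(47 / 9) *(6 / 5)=4512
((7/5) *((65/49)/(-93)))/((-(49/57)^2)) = 14079/521017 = 0.03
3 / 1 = 3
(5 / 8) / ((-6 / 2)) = -5 / 24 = -0.21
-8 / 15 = -0.53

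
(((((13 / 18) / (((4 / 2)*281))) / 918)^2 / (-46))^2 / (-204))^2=815730721 / 10306321278217840736382055917838498295748656659020801017437923311616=0.00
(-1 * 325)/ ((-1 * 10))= 65/ 2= 32.50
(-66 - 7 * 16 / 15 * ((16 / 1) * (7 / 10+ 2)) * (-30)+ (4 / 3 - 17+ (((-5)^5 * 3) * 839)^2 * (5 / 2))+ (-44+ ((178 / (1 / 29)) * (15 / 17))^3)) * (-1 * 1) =-22810758898104248417 / 147390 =-154764630559089.82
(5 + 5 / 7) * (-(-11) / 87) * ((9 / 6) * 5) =1100 / 203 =5.42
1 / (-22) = -1 / 22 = -0.05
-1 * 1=-1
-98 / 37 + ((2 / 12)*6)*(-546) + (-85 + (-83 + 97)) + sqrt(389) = -22927 / 37 + sqrt(389) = -599.93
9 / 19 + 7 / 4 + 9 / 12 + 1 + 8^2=2583 / 38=67.97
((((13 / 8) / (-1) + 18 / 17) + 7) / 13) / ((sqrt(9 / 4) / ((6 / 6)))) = 875 / 2652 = 0.33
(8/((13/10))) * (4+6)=800/13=61.54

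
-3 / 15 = -1 / 5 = -0.20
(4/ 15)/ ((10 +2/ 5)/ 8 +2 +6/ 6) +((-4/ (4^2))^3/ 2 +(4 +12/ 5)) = 532859/ 82560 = 6.45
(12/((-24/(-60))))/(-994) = -15/497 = -0.03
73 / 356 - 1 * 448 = -159415 / 356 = -447.79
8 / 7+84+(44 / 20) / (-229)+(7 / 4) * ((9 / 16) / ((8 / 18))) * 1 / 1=179224313 / 2051840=87.35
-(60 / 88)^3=-3375 / 10648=-0.32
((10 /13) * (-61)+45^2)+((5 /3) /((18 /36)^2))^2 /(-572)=1978.00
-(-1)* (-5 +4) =-1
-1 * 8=-8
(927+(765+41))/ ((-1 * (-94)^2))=-0.20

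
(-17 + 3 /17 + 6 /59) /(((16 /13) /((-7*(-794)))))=-151480511 /2006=-75513.71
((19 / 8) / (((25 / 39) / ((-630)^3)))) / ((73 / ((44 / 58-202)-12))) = 5729006850840 / 2117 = 2706191238.00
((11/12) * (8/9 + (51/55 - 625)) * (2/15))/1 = -154238/2025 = -76.17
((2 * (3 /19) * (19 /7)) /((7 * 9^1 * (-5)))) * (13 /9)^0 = -2 /735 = -0.00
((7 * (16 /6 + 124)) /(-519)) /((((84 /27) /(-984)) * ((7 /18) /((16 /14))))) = 13461120 /8477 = 1587.96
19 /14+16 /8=47 /14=3.36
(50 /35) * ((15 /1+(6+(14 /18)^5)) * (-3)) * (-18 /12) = 897740 /6561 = 136.83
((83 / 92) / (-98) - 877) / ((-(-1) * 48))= -2635705 / 144256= -18.27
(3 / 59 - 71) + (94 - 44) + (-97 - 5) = -7254 / 59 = -122.95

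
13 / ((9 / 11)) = 143 / 9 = 15.89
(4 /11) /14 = 2 /77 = 0.03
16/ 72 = 2/ 9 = 0.22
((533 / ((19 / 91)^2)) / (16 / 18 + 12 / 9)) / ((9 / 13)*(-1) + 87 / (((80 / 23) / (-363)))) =-229516196 / 378786831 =-0.61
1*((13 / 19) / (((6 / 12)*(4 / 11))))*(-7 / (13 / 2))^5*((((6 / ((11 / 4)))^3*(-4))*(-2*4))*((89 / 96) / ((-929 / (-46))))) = -5073065754624 / 60999755531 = -83.17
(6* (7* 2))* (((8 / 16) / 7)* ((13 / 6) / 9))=13 / 9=1.44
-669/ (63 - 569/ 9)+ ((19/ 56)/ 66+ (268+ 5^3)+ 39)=3442.51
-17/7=-2.43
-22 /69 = -0.32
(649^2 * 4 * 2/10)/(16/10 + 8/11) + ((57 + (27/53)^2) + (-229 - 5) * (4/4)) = 12998802851/89888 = 144611.10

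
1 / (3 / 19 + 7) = 19 / 136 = 0.14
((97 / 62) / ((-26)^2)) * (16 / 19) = 194 / 99541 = 0.00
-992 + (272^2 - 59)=72933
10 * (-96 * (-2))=1920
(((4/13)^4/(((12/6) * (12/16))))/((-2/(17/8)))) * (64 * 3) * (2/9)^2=-139264/2313441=-0.06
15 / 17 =0.88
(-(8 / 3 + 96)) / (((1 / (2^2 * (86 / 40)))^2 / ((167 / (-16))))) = 11424971 / 150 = 76166.47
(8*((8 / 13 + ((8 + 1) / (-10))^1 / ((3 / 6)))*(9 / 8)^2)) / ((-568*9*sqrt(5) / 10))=693*sqrt(5) / 147680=0.01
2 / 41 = 0.05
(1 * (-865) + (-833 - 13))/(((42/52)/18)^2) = -41638896/49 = -849773.39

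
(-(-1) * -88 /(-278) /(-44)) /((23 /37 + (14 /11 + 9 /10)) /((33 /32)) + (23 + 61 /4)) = -89540 /509786531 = -0.00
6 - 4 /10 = 28 /5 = 5.60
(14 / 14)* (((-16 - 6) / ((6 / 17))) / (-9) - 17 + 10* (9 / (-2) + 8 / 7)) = -8249 / 189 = -43.65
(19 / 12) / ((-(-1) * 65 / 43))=817 / 780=1.05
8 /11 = 0.73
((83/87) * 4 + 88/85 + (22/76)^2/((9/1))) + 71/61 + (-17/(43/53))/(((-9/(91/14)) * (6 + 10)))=520634688917/74691708640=6.97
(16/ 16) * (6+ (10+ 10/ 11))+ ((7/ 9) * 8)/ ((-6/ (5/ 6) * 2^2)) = 29747/ 1782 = 16.69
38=38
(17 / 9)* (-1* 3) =-17 / 3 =-5.67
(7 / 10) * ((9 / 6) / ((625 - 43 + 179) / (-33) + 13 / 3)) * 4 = -231 / 1030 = -0.22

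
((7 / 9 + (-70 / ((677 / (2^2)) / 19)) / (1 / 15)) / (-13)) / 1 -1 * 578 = -45069341 / 79209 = -568.99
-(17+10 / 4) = -39 / 2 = -19.50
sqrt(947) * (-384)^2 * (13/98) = 958464 * sqrt(947)/49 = 601942.09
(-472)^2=222784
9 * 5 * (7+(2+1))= 450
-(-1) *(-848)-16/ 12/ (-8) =-5087/ 6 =-847.83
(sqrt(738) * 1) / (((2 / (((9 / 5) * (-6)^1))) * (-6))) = 27 * sqrt(82) / 10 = 24.45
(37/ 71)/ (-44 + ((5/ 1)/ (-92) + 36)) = -3404/ 52611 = -0.06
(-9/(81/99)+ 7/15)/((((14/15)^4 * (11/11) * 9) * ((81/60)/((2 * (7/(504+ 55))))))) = -49375/1725633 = -0.03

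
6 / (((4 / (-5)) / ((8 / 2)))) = -30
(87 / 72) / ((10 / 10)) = 29 / 24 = 1.21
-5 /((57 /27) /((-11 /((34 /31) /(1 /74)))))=0.32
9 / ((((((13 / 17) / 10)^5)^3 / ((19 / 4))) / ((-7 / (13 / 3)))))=-2569740294492937128165750000000000000 / 665416609183179841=-3861851746753624749.44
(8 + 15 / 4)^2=2209 / 16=138.06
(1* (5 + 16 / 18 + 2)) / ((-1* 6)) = -1.31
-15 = -15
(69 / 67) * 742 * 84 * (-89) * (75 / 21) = -1366986600 / 67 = -20402785.07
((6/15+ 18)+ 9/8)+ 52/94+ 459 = 479.08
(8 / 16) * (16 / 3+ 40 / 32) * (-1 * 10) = -395 / 12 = -32.92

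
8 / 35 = 0.23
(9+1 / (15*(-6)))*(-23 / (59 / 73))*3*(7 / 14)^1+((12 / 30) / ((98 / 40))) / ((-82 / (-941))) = -2715522239 / 7111860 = -381.83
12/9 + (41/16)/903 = 6435/4816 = 1.34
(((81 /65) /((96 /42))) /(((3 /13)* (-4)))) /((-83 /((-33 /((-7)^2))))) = -891 /185920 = -0.00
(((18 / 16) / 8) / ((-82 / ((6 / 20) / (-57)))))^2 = 81 / 994248294400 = 0.00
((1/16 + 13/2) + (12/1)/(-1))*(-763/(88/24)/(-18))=-22127/352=-62.86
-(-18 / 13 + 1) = 5 / 13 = 0.38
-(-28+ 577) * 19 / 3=-3477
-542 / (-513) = 542 / 513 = 1.06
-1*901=-901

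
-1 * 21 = -21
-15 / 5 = -3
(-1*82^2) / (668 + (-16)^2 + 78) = -3362 / 501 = -6.71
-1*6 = -6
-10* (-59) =590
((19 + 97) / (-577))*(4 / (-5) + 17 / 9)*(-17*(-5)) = -96628 / 5193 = -18.61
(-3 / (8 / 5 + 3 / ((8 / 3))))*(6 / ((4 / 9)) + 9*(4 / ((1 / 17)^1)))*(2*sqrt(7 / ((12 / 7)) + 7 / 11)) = -25020*sqrt(20559) / 1199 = -2992.05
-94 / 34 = -47 / 17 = -2.76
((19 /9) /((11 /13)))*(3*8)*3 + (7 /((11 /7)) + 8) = 192.09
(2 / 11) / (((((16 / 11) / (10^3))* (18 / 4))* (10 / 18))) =50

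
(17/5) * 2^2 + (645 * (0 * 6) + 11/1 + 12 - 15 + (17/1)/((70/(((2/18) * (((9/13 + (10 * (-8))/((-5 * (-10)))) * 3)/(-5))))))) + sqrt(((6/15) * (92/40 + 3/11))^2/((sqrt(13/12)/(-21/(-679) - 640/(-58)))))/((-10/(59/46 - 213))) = 1475203/68250 + 2756137 * 13^(3/4) * sqrt(175120502) * 3^(1/4)/4625978500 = 92.65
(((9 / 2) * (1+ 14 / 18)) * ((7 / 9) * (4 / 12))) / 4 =14 / 27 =0.52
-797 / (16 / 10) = -3985 / 8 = -498.12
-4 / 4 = -1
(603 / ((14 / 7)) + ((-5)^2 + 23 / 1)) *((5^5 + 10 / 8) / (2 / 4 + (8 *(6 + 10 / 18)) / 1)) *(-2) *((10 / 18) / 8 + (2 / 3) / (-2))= 166078905 / 15248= 10891.85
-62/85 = -0.73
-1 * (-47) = 47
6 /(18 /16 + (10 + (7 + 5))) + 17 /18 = 4009 /3330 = 1.20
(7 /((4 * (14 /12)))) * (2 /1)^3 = 12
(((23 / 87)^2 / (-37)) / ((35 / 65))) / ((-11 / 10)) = 68770 / 21564081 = 0.00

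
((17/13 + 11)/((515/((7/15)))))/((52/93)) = 1736/87035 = 0.02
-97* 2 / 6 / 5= -97 / 15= -6.47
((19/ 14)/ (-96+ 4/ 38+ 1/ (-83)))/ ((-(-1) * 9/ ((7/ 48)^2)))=-209741/ 6272432640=-0.00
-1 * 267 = -267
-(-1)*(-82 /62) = -41 /31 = -1.32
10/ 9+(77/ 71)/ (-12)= 2609/ 2556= 1.02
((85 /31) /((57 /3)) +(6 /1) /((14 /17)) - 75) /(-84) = 278591 /346332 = 0.80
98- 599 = -501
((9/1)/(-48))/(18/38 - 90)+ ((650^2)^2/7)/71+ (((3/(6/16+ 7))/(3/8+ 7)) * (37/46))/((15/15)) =359167505.08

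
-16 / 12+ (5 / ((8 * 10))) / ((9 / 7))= -185 / 144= -1.28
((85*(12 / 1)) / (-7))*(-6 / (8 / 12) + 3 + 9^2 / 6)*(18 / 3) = -45900 / 7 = -6557.14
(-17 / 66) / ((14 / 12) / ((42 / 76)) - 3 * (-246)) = -51 / 146542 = -0.00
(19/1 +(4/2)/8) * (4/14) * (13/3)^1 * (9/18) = 143/12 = 11.92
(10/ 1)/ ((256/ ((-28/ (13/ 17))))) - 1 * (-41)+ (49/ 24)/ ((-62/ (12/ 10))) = 2548907/ 64480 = 39.53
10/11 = 0.91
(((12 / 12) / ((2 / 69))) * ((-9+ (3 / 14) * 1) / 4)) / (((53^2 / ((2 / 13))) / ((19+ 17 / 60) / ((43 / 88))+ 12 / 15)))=-0.17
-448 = -448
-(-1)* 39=39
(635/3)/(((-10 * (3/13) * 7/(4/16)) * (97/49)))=-11557/6984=-1.65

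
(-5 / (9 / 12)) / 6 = -10 / 9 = -1.11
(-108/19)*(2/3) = -72/19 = -3.79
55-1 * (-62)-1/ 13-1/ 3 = 4547/ 39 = 116.59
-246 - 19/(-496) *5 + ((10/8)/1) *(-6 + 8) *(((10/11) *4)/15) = -4013473/16368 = -245.20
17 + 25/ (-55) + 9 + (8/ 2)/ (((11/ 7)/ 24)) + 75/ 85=16366/ 187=87.52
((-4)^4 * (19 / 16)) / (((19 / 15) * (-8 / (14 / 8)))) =-105 / 2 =-52.50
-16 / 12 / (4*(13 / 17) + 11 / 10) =-0.32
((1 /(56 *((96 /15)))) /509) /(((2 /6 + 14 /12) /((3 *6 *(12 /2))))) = 45 /114016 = 0.00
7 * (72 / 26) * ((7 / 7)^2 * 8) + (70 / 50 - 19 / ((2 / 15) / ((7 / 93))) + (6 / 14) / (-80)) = 32891903 / 225680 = 145.75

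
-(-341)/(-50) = -341/50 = -6.82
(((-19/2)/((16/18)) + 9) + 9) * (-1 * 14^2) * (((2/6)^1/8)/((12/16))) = -637/8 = -79.62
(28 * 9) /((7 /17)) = 612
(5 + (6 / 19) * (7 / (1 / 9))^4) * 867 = 81946985487 / 19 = 4312999236.16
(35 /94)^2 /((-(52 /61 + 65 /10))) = -74725 /3962946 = -0.02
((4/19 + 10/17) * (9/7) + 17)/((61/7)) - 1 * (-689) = 13616126/19703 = 691.07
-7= -7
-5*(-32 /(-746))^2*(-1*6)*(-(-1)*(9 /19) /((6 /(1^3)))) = 11520 /2643451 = 0.00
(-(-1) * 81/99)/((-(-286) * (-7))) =-9/22022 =-0.00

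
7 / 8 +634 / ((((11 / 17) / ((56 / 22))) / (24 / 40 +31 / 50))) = 73656471 / 24200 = 3043.66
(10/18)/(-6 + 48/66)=-55/522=-0.11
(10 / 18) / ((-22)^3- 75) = -5 / 96507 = -0.00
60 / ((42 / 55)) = 550 / 7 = 78.57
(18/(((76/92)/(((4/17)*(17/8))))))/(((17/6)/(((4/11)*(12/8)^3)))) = 16767/3553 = 4.72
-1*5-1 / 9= -46 / 9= -5.11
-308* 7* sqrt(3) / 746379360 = -539* sqrt(3) / 186594840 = -0.00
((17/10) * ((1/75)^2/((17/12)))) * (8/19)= 16/178125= 0.00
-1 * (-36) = 36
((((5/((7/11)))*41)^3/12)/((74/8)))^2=131485928426409390625/1449553329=90707893111.54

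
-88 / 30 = -44 / 15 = -2.93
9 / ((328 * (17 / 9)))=0.01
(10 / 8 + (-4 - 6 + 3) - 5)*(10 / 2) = -215 / 4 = -53.75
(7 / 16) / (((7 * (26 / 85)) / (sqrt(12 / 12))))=85 / 416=0.20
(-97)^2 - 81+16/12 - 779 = 25651/3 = 8550.33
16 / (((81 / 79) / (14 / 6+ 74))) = 289456 / 243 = 1191.18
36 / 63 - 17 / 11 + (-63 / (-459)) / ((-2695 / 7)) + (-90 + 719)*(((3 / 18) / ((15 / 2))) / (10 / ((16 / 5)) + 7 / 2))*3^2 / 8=1456087 / 1040655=1.40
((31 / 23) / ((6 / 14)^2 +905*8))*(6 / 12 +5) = 16709 / 16319374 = 0.00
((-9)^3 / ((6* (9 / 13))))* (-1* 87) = 30537 / 2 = 15268.50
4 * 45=180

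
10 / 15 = 2 / 3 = 0.67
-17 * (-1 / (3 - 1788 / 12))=-17 / 146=-0.12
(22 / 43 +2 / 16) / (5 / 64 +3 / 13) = 22776 / 11051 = 2.06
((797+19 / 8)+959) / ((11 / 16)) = 28134 / 11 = 2557.64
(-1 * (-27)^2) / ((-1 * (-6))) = -243 / 2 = -121.50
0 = 0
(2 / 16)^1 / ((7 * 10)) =0.00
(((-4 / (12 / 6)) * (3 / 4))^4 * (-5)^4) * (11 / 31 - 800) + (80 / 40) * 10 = -1254933205 / 496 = -2530107.27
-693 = -693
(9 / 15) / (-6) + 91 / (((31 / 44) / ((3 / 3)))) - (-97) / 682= 220292 / 1705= 129.20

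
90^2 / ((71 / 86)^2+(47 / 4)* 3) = 1198152 / 5315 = 225.43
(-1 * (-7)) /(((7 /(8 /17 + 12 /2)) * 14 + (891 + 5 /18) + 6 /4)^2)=1715175 /201980134084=0.00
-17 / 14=-1.21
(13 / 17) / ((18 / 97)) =4.12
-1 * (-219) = 219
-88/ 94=-44/ 47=-0.94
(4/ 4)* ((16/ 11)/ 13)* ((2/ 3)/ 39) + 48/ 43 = 804464/ 719433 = 1.12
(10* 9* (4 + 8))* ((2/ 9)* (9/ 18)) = 120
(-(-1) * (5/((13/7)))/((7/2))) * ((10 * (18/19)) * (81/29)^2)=11809800/207727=56.85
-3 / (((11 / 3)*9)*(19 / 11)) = -1 / 19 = -0.05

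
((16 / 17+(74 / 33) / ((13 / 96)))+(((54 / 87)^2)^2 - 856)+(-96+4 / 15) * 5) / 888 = -1698360191471 / 1145120473926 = -1.48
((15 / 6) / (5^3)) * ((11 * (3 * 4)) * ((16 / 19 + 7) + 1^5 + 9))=22374 / 475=47.10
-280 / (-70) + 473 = 477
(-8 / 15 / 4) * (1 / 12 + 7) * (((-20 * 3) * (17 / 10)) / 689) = 289 / 2067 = 0.14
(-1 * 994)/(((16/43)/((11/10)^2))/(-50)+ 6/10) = -1673.82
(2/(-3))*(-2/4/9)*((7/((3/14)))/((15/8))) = 784/1215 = 0.65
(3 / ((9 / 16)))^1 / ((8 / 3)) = 2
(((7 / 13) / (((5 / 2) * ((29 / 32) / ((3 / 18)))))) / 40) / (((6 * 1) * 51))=14 / 4326075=0.00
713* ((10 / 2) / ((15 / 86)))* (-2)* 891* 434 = -15807535128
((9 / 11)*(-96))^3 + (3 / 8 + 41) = -5159339791 / 10648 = -484536.04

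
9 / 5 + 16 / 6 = 67 / 15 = 4.47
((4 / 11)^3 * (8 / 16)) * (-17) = -544 / 1331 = -0.41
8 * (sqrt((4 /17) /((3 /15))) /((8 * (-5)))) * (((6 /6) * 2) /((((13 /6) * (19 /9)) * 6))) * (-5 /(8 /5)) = 45 * sqrt(85) /8398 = 0.05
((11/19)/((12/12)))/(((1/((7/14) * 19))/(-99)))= -1089/2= -544.50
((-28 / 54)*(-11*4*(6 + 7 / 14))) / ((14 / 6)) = 572 / 9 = 63.56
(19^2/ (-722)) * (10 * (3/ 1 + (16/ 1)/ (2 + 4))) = -85/ 3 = -28.33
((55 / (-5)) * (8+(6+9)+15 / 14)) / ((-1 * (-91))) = -3707 / 1274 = -2.91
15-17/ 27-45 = -827/ 27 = -30.63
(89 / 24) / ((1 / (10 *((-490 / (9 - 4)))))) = -21805 / 6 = -3634.17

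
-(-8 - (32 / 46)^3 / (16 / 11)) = 8.23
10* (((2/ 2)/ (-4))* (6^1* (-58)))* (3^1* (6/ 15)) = 1044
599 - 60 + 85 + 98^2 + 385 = 10613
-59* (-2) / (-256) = -59 / 128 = -0.46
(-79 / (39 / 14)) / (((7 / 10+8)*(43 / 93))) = -342860 / 48633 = -7.05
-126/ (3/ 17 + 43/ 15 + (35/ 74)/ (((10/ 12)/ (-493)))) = 1188810/ 2611303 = 0.46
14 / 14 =1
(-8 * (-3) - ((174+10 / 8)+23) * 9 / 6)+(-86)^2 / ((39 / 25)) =1393907 / 312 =4467.65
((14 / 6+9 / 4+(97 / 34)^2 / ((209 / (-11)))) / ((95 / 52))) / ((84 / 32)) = 0.87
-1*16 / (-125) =16 / 125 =0.13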